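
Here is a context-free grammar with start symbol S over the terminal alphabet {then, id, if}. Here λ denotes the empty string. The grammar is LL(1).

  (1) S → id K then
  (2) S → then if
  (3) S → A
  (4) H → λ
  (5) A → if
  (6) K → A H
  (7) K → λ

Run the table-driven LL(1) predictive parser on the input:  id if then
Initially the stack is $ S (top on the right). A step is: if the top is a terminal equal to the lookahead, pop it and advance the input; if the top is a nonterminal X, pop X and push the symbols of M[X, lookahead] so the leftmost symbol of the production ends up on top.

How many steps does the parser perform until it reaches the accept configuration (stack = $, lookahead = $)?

7

step 1: stack=$ S  input=id if then $  — expand S → id K then
step 2: stack=$ then K id  input=id if then $  — match id
step 3: stack=$ then K  input=if then $  — expand K → A H
step 4: stack=$ then H A  input=if then $  — expand A → if
step 5: stack=$ then H if  input=if then $  — match if
step 6: stack=$ then H  input=then $  — expand H → λ
step 7: stack=$ then  input=then $  — match then
Accept reached after 7 steps.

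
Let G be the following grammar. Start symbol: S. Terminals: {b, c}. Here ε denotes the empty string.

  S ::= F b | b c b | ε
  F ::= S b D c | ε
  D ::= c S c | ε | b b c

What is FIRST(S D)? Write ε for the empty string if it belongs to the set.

{ε, b, c}

FIRST(D): from D::=c S c we get {c}; from D::=ε we get {ε}; from D::=b b c we get {b}. So FIRST(D) = {ε, b, c}.
FIRST(S): from S::=F b we get {b}; from S::=b c b we get {b}; from S::=ε we get {ε}. So FIRST(S) = {ε, b}.
FIRST(F): from F::=S b D c we get {b}; from F::=ε we get {ε}. So FIRST(F) = {ε, b}.
FIRST(S D): take FIRST of each symbol in turn, carrying on past any symbol whose FIRST contains ε; result {ε, b, c}.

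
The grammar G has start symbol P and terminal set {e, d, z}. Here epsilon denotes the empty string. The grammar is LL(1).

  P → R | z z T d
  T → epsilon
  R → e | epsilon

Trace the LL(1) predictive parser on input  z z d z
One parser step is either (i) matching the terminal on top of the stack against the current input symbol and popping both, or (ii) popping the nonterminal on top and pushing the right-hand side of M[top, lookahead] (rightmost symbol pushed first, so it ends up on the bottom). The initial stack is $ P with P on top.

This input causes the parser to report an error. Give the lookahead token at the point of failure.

z

step 1: stack=$ P  input=z z d z $  — expand P → z z T d
step 2: stack=$ d T z z  input=z z d z $  — match z
step 3: stack=$ d T z  input=z d z $  — match z
step 4: stack=$ d T  input=d z $  — expand T → epsilon
step 5: stack=$ d  input=d z $  — match d
step 6: stack=$  input=z $  — error: stack empty but input remains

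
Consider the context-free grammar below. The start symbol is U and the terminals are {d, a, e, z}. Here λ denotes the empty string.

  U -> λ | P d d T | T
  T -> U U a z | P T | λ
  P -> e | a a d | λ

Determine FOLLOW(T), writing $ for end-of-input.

{$, a, d, e}

FIRST(P) = {λ, a, e}
FIRST(U) = {λ, a, d, e}  (via P d d T, T)
FIRST(T) = {λ, a, d, e}  (via U U a z, P T)
FOLLOW(U) includes $ since U is the start symbol.
FOLLOW(U): in T->U U a z (occurrence 1), U is followed by U a z with FIRST {a, d, e}; in T->U U a z (occurrence 2), U is followed by a z with FIRST {a}. Thus FOLLOW(U) = {$, a, d, e}.
FOLLOW(T): in U->P d d T, the suffix after T is empty, so FOLLOW(T) ⊇ FOLLOW(U) = {$, a, d, e}; in U->T, the suffix after T is empty, so FOLLOW(T) ⊇ FOLLOW(U) = {$, a, d, e}; in T->P T, the suffix after T is empty (adds nothing new). Thus FOLLOW(T) = {$, a, d, e}.
FOLLOW(P): in U->P d d T, P is followed by d d T with FIRST {d}; in T->P T, P is followed by T with FIRST {λ, a, d, e}; in T->P T, the suffix after P is nullable, so FOLLOW(P) ⊇ FOLLOW(T) = {$, a, d, e}. Thus FOLLOW(P) = {$, a, d, e}.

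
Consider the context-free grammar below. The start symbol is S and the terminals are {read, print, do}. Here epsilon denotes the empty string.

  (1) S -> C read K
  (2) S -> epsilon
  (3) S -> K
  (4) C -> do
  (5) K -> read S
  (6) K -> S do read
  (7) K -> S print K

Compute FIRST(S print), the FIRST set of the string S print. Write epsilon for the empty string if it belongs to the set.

{do, print, read}

FIRST(C): from C->do we get {do}. So FIRST(C) = {do}.
FIRST(S): from S->C read K we get {do}; from S->epsilon we get {epsilon}; from S->K we get {do, print, read}. So FIRST(S) = {epsilon, do, print, read}.
FIRST(K): from K->read S we get {read}; from K->S do read we get {do, print, read}; from K->S print K we get {do, print, read}. So FIRST(K) = {do, print, read}.
FIRST(S print): take FIRST of each symbol in turn, carrying on past any symbol whose FIRST contains epsilon; result {do, print, read}.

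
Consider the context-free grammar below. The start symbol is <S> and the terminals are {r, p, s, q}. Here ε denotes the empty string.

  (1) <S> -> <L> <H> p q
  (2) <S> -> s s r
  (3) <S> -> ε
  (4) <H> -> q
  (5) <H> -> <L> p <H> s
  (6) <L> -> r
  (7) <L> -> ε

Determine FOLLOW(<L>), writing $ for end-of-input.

{p, q, r}

FIRST(<L>): from <L>->r we get {r}; from <L>->ε we get {ε}. So FIRST(<L>) = {ε, r}.
FIRST(<H>): from <H>->q we get {q}; from <H>-><L> p <H> s we get {p, r}. So FIRST(<H>) = {p, q, r}.
FIRST(<S>): from <S>-><L> <H> p q we get {p, q, r}; from <S>->s s r we get {s}; from <S>->ε we get {ε}. So FIRST(<S>) = {ε, p, q, r, s}.
FOLLOW(<S>) includes $ since <S> is the start symbol.
FOLLOW(<S>): <S> appears on no right-hand side. Thus FOLLOW(<S>) = {$}.
FOLLOW(<H>): in <S>-><L> <H> p q, <H> is followed by p q with FIRST {p}; in <H>-><L> p <H> s, <H> is followed by s with FIRST {s}. Thus FOLLOW(<H>) = {p, s}.
FOLLOW(<L>): in <S>-><L> <H> p q, <L> is followed by <H> p q with FIRST {p, q, r}; in <H>-><L> p <H> s, <L> is followed by p <H> s with FIRST {p}. Thus FOLLOW(<L>) = {p, q, r}.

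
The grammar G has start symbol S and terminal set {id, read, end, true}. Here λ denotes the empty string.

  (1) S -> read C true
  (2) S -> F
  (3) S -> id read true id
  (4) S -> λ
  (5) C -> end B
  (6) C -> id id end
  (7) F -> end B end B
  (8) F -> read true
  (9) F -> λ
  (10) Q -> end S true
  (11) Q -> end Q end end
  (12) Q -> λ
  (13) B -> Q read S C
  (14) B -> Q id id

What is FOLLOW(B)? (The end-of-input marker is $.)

{$, end, id, true}

FIRST(C): from C->end B we get {end}; from C->id id end we get {id}. So FIRST(C) = {end, id}.
FIRST(F): from F->end B end B we get {end}; from F->read true we get {read}; from F->λ we get {λ}. So FIRST(F) = {λ, end, read}.
FIRST(Q): from Q->end S true we get {end}; from Q->end Q end end we get {end}; from Q->λ we get {λ}. So FIRST(Q) = {λ, end}.
FIRST(S): from S->read C true we get {read}; from S->F we get {λ, end, read}; from S->id read true id we get {id}; from S->λ we get {λ}. So FIRST(S) = {λ, end, id, read}.
FIRST(B): from B->Q read S C we get {end, read}; from B->Q id id we get {end, id}. So FIRST(B) = {end, id, read}.
FOLLOW(S) includes $ since S is the start symbol.
FOLLOW(S): in Q->end S true, S is followed by true with FIRST {true}; in B->Q read S C, S is followed by C with FIRST {end, id}. Thus FOLLOW(S) = {$, end, id, true}.
FOLLOW(F): in S->F, the suffix after F is empty, so FOLLOW(F) ⊇ FOLLOW(S) = {$, end, id, true}. Thus FOLLOW(F) = {$, end, id, true}.
FOLLOW(Q): in Q->end Q end end, Q is followed by end end with FIRST {end}; in B->Q read S C, Q is followed by read S C with FIRST {read}; in B->Q id id, Q is followed by id id with FIRST {id}. Thus FOLLOW(Q) = {end, id, read}.
FOLLOW(C): in S->read C true, C is followed by true with FIRST {true}; in B->Q read S C, the suffix after C is empty, so FOLLOW(C) ⊇ FOLLOW(B) = {$, end, id, true}. Thus FOLLOW(C) = {$, end, id, true}.
FOLLOW(B): in C->end B, the suffix after B is empty, so FOLLOW(B) ⊇ FOLLOW(C) = {$, end, id, true}; in F->end B end B (occurrence 1), B is followed by end B with FIRST {end}; in F->end B end B (occurrence 2), the suffix after B is empty, so FOLLOW(B) ⊇ FOLLOW(F) = {$, end, id, true}. Thus FOLLOW(B) = {$, end, id, true}.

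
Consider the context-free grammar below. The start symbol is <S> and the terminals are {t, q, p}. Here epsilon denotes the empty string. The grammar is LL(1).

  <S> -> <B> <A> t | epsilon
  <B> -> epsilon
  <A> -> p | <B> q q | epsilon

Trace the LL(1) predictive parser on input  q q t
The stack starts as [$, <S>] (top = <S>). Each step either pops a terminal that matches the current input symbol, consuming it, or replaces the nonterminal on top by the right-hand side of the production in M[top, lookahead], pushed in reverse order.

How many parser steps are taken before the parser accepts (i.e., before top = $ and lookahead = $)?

7

step 1: stack=$ <S>  input=q q t $  — expand <S> -> <B> <A> t
step 2: stack=$ t <A> <B>  input=q q t $  — expand <B> -> epsilon
step 3: stack=$ t <A>  input=q q t $  — expand <A> -> <B> q q
step 4: stack=$ t q q <B>  input=q q t $  — expand <B> -> epsilon
step 5: stack=$ t q q  input=q q t $  — match q
step 6: stack=$ t q  input=q t $  — match q
step 7: stack=$ t  input=t $  — match t
Accept reached after 7 steps.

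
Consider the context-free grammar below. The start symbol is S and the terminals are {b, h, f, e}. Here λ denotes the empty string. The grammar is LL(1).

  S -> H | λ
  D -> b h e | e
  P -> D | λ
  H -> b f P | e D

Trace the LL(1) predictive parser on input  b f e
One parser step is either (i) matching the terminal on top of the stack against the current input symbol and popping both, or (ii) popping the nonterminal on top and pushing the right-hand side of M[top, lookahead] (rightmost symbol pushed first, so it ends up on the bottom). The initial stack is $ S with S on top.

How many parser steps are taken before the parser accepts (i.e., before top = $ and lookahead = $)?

     Stack    Input    Action
  1  $ S      b f e $  expand S -> H
  2  $ H      b f e $  expand H -> b f P
  3  $ P f b  b f e $  match b
  4  $ P f    f e $    match f
  5  $ P      e $      expand P -> D
  6  $ D      e $      expand D -> e
  7  $ e      e $      match e
Accept reached after 7 steps.

7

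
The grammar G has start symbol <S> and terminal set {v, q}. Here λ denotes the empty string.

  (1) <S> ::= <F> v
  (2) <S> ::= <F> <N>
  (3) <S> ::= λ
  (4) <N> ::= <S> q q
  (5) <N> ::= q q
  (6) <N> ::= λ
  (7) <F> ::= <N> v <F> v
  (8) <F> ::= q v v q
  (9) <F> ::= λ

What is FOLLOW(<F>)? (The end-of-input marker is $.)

{$, q, v}

FIRST(<S>): from <S>::=<F> v we get {q, v}; from <S>::=<F> <N> we get {λ, q, v}; from <S>::=λ we get {λ}. So FIRST(<S>) = {λ, q, v}.
FIRST(<N>): from <N>::=<S> q q we get {q, v}; from <N>::=q q we get {q}; from <N>::=λ we get {λ}. So FIRST(<N>) = {λ, q, v}.
FIRST(<F>): from <F>::=<N> v <F> v we get {q, v}; from <F>::=q v v q we get {q}; from <F>::=λ we get {λ}. So FIRST(<F>) = {λ, q, v}.
FOLLOW(<S>) includes $ since <S> is the start symbol.
FOLLOW(<S>): in <N>::=<S> q q, <S> is followed by q q with FIRST {q}. Thus FOLLOW(<S>) = {$, q}.
FOLLOW(<N>): in <S>::=<F> <N>, the suffix after <N> is empty, so FOLLOW(<N>) ⊇ FOLLOW(<S>) = {$, q}; in <F>::=<N> v <F> v, <N> is followed by v <F> v with FIRST {v}. Thus FOLLOW(<N>) = {$, q, v}.
FOLLOW(<F>): in <S>::=<F> v, <F> is followed by v with FIRST {v}; in <S>::=<F> <N>, <F> is followed by <N> with FIRST {λ, q, v}; in <S>::=<F> <N>, the suffix after <F> is nullable, so FOLLOW(<F>) ⊇ FOLLOW(<S>) = {$, q}; in <F>::=<N> v <F> v, <F> is followed by v with FIRST {v}. Thus FOLLOW(<F>) = {$, q, v}.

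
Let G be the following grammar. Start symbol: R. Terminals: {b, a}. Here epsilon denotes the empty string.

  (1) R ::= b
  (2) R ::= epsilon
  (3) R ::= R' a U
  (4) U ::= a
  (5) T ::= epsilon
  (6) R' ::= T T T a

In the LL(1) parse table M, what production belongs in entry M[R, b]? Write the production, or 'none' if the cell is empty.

FIRST(U) = {a}
FIRST(T) = {epsilon}
FIRST(R') = {a}  (via T T T a)
FIRST(R) = {epsilon, a, b}  (via R' a U)
FOLLOW(R) includes $ since R is the start symbol.
FOLLOW(R): R appears on no right-hand side. Thus FOLLOW(R) = {$}.
For R ::= b: FIRST(b) = {b}, so it goes in M[R, t] for t ∈ {b}.
For R ::= epsilon: FIRST(epsilon) = {epsilon}, so it goes in M[R, t] for t ∈ {}; since epsilon ∈ FIRST, also for every t ∈ FOLLOW(R) = {$}.
For R ::= R' a U: FIRST(R' a U) = {a}, so it goes in M[R, t] for t ∈ {a}.

R ::= b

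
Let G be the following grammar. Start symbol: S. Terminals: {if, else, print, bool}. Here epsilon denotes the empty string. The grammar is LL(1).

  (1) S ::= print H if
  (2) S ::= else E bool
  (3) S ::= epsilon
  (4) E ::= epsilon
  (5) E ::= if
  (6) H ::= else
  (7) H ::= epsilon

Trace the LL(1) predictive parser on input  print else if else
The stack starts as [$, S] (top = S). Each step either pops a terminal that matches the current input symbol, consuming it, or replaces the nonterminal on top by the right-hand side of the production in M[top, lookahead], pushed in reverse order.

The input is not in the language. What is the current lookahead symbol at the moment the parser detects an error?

else

step 1: stack=$ S  input=print else if else $  — expand S ::= print H if
step 2: stack=$ if H print  input=print else if else $  — match print
step 3: stack=$ if H  input=else if else $  — expand H ::= else
step 4: stack=$ if else  input=else if else $  — match else
step 5: stack=$ if  input=if else $  — match if
step 6: stack=$  input=else $  — error: stack empty but input remains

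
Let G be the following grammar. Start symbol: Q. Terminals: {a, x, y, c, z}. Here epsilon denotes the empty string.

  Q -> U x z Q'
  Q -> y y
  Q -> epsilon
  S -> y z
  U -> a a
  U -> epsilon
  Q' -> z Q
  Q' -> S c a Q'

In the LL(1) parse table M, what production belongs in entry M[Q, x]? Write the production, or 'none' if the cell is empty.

FIRST(S): from S->y z we get {y}. So FIRST(S) = {y}.
FIRST(U): from U->a a we get {a}; from U->epsilon we get {epsilon}. So FIRST(U) = {epsilon, a}.
FIRST(Q): from Q->U x z Q' we get {a, x}; from Q->y y we get {y}; from Q->epsilon we get {epsilon}. So FIRST(Q) = {epsilon, a, x, y}.
FIRST(Q'): from Q'->z Q we get {z}; from Q'->S c a Q' we get {y}. So FIRST(Q') = {y, z}.
FOLLOW(Q) includes $ since Q is the start symbol.
FOLLOW(Q): in Q'->z Q, the suffix after Q is empty, so FOLLOW(Q) ⊇ FOLLOW(Q') = {$}. Thus FOLLOW(Q) = {$}.
FOLLOW(Q'): in Q->U x z Q', the suffix after Q' is empty, so FOLLOW(Q') ⊇ FOLLOW(Q) = {$}; in Q'->S c a Q', the suffix after Q' is empty (adds nothing new). Thus FOLLOW(Q') = {$}.
For Q -> U x z Q': FIRST(U x z Q') = {a, x}, so it goes in M[Q, t] for t ∈ {a, x}.
For Q -> y y: FIRST(y y) = {y}, so it goes in M[Q, t] for t ∈ {y}.
For Q -> epsilon: FIRST(epsilon) = {epsilon}, so it goes in M[Q, t] for t ∈ {}; since epsilon ∈ FIRST, also for every t ∈ FOLLOW(Q) = {$}.

Q -> U x z Q'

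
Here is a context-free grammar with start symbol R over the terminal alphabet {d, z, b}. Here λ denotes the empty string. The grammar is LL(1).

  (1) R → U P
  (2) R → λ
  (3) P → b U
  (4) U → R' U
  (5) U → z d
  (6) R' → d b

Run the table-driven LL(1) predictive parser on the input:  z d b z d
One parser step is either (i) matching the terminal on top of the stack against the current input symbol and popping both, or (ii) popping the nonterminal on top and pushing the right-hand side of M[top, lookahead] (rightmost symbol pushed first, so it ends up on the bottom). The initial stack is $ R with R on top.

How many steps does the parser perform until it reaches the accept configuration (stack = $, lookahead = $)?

step 1: stack=$ R  input=z d b z d $  — expand R → U P
step 2: stack=$ P U  input=z d b z d $  — expand U → z d
step 3: stack=$ P d z  input=z d b z d $  — match z
step 4: stack=$ P d  input=d b z d $  — match d
step 5: stack=$ P  input=b z d $  — expand P → b U
step 6: stack=$ U b  input=b z d $  — match b
step 7: stack=$ U  input=z d $  — expand U → z d
step 8: stack=$ d z  input=z d $  — match z
step 9: stack=$ d  input=d $  — match d
Accept reached after 9 steps.

9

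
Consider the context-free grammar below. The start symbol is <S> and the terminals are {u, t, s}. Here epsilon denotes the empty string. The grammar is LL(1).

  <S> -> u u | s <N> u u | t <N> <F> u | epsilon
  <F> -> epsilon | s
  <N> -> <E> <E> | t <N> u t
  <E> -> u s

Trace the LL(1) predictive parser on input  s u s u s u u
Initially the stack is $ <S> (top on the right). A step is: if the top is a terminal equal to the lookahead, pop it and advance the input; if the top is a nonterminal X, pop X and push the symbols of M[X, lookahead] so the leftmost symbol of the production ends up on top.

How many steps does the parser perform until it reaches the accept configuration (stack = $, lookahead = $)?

11

      Stack          Input            Action
   1  $ <S>          s u s u s u u $  expand <S> -> s <N> u u
   2  $ u u <N> s    s u s u s u u $  match s
   3  $ u u <N>      u s u s u u $    expand <N> -> <E> <E>
   4  $ u u <E> <E>  u s u s u u $    expand <E> -> u s
   5  $ u u <E> s u  u s u s u u $    match u
   6  $ u u <E> s    s u s u u $      match s
   7  $ u u <E>      u s u u $        expand <E> -> u s
   8  $ u u s u      u s u u $        match u
   9  $ u u s        s u u $          match s
  10  $ u u          u u $            match u
  11  $ u            u $              match u
Accept reached after 11 steps.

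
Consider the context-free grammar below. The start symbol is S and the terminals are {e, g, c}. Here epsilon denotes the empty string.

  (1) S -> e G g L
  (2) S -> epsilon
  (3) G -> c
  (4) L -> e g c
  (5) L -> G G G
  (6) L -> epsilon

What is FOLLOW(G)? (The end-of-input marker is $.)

{$, c, g}

FIRST(S): from S->e G g L we get {e}; from S->epsilon we get {epsilon}. So FIRST(S) = {epsilon, e}.
FIRST(G): from G->c we get {c}. So FIRST(G) = {c}.
FIRST(L): from L->e g c we get {e}; from L->G G G we get {c}; from L->epsilon we get {epsilon}. So FIRST(L) = {epsilon, c, e}.
FOLLOW(S) includes $ since S is the start symbol.
FOLLOW(S): S appears on no right-hand side. Thus FOLLOW(S) = {$}.
FOLLOW(L): in S->e G g L, the suffix after L is empty, so FOLLOW(L) ⊇ FOLLOW(S) = {$}. Thus FOLLOW(L) = {$}.
FOLLOW(G): in S->e G g L, G is followed by g L with FIRST {g}; in L->G G G (occurrence 1), G is followed by G G with FIRST {c}; in L->G G G (occurrence 2), G is followed by G with FIRST {c}; in L->G G G (occurrence 3), the suffix after G is empty, so FOLLOW(G) ⊇ FOLLOW(L) = {$}. Thus FOLLOW(G) = {$, c, g}.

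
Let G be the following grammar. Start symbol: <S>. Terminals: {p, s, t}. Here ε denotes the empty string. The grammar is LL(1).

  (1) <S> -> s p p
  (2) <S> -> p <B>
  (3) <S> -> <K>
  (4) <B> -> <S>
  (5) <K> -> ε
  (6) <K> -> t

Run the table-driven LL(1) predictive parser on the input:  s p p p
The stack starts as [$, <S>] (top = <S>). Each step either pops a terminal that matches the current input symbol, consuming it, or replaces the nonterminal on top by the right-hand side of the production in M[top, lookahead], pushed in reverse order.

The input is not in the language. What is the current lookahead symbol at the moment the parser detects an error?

p

step 1: stack=$ <S>  input=s p p p $  — expand <S> -> s p p
step 2: stack=$ p p s  input=s p p p $  — match s
step 3: stack=$ p p  input=p p p $  — match p
step 4: stack=$ p  input=p p $  — match p
step 5: stack=$  input=p $  — error: stack empty but input remains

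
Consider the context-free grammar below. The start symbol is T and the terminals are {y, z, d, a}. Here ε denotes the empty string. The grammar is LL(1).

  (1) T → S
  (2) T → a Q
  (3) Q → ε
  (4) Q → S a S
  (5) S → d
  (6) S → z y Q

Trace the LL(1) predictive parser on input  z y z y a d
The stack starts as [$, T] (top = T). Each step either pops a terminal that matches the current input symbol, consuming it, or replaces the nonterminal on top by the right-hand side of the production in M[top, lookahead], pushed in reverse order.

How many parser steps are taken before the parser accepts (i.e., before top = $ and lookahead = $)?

step 1: stack=$ T  input=z y z y a d $  — expand T → S
step 2: stack=$ S  input=z y z y a d $  — expand S → z y Q
step 3: stack=$ Q y z  input=z y z y a d $  — match z
step 4: stack=$ Q y  input=y z y a d $  — match y
step 5: stack=$ Q  input=z y a d $  — expand Q → S a S
step 6: stack=$ S a S  input=z y a d $  — expand S → z y Q
step 7: stack=$ S a Q y z  input=z y a d $  — match z
step 8: stack=$ S a Q y  input=y a d $  — match y
step 9: stack=$ S a Q  input=a d $  — expand Q → ε
step 10: stack=$ S a  input=a d $  — match a
step 11: stack=$ S  input=d $  — expand S → d
step 12: stack=$ d  input=d $  — match d
Accept reached after 12 steps.

12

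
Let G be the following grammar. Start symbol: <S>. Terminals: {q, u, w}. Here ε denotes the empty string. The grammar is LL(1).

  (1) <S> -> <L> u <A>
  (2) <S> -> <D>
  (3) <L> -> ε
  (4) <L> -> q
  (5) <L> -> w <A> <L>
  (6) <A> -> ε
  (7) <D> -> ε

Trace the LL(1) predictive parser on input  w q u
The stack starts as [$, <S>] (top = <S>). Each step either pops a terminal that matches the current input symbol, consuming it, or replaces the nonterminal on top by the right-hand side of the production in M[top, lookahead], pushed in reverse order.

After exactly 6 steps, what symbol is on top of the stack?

     Stack              Input    Action
  1  $ <S>              w q u $  expand <S> -> <L> u <A>
  2  $ <A> u <L>        w q u $  expand <L> -> w <A> <L>
  3  $ <A> u <L> <A> w  w q u $  match w
  4  $ <A> u <L> <A>    q u $    expand <A> -> ε
  5  $ <A> u <L>        q u $    expand <L> -> q
  6  $ <A> u q          q u $    match q
Stack after step 6: $ <A> u (top = u).

u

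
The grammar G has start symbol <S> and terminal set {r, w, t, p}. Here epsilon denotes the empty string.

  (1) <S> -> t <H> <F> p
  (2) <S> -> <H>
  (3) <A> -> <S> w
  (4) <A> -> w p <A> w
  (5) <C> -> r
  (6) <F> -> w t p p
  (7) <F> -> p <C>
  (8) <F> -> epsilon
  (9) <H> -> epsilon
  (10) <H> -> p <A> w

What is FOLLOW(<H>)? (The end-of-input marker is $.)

{$, p, w}

FIRST(<C>): from <C>->r we get {r}. So FIRST(<C>) = {r}.
FIRST(<F>): from <F>->w t p p we get {w}; from <F>->p <C> we get {p}; from <F>->epsilon we get {epsilon}. So FIRST(<F>) = {epsilon, p, w}.
FIRST(<H>): from <H>->epsilon we get {epsilon}; from <H>->p <A> w we get {p}. So FIRST(<H>) = {epsilon, p}.
FIRST(<S>): from <S>->t <H> <F> p we get {t}; from <S>-><H> we get {epsilon, p}. So FIRST(<S>) = {epsilon, p, t}.
FIRST(<A>): from <A>-><S> w we get {p, t, w}; from <A>->w p <A> w we get {w}. So FIRST(<A>) = {p, t, w}.
FOLLOW(<S>) includes $ since <S> is the start symbol.
FOLLOW(<S>): in <A>-><S> w, <S> is followed by w with FIRST {w}. Thus FOLLOW(<S>) = {$, w}.
FOLLOW(<A>): in <A>->w p <A> w, <A> is followed by w with FIRST {w}; in <H>->p <A> w, <A> is followed by w with FIRST {w}. Thus FOLLOW(<A>) = {w}.
FOLLOW(<F>): in <S>->t <H> <F> p, <F> is followed by p with FIRST {p}. Thus FOLLOW(<F>) = {p}.
FOLLOW(<C>): in <F>->p <C>, the suffix after <C> is empty, so FOLLOW(<C>) ⊇ FOLLOW(<F>) = {p}. Thus FOLLOW(<C>) = {p}.
FOLLOW(<H>): in <S>->t <H> <F> p, <H> is followed by <F> p with FIRST {p, w}; in <S>-><H>, the suffix after <H> is empty, so FOLLOW(<H>) ⊇ FOLLOW(<S>) = {$, w}. Thus FOLLOW(<H>) = {$, p, w}.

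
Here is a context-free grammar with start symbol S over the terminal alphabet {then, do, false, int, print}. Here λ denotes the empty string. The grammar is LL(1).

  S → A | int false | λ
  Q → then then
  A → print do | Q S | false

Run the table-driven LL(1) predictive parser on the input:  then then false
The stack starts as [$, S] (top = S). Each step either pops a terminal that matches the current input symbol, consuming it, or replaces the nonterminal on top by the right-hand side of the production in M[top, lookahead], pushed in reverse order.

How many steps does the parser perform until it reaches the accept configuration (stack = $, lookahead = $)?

step 1: stack=$ S  input=then then false $  — expand S → A
step 2: stack=$ A  input=then then false $  — expand A → Q S
step 3: stack=$ S Q  input=then then false $  — expand Q → then then
step 4: stack=$ S then then  input=then then false $  — match then
step 5: stack=$ S then  input=then false $  — match then
step 6: stack=$ S  input=false $  — expand S → A
step 7: stack=$ A  input=false $  — expand A → false
step 8: stack=$ false  input=false $  — match false
Accept reached after 8 steps.

8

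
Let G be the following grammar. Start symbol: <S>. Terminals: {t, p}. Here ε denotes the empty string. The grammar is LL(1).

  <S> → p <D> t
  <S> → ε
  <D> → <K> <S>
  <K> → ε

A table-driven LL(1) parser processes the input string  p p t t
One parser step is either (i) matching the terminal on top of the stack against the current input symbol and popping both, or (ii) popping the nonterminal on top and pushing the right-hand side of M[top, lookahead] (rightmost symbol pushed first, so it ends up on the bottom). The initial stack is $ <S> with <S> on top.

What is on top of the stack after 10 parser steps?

t

step 1: stack=$ <S>  input=p p t t $  — expand <S> → p <D> t
step 2: stack=$ t <D> p  input=p p t t $  — match p
step 3: stack=$ t <D>  input=p t t $  — expand <D> → <K> <S>
step 4: stack=$ t <S> <K>  input=p t t $  — expand <K> → ε
step 5: stack=$ t <S>  input=p t t $  — expand <S> → p <D> t
step 6: stack=$ t t <D> p  input=p t t $  — match p
step 7: stack=$ t t <D>  input=t t $  — expand <D> → <K> <S>
step 8: stack=$ t t <S> <K>  input=t t $  — expand <K> → ε
step 9: stack=$ t t <S>  input=t t $  — expand <S> → ε
step 10: stack=$ t t  input=t t $  — match t
Stack after step 10: $ t (top = t).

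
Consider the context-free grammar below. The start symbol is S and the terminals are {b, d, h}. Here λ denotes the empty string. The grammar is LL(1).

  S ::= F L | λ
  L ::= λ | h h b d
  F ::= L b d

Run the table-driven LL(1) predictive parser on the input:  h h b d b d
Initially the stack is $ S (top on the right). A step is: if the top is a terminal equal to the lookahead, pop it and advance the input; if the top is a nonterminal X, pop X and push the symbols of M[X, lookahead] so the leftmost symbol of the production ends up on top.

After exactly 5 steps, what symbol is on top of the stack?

b

     Stack            Input          Action
  1  $ S              h h b d b d $  expand S ::= F L
  2  $ L F            h h b d b d $  expand F ::= L b d
  3  $ L d b L        h h b d b d $  expand L ::= h h b d
  4  $ L d b d b h h  h h b d b d $  match h
  5  $ L d b d b h    h b d b d $    match h
Stack after step 5: $ L d b d b (top = b).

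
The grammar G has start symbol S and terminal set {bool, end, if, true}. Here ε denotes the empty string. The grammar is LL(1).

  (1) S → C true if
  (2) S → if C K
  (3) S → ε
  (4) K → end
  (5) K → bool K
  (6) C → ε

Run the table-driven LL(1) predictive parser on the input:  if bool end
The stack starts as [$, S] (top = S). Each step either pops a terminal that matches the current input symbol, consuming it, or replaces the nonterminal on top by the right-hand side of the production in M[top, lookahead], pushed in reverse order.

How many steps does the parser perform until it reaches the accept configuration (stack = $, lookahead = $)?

7

     Stack     Input          Action
  1  $ S       if bool end $  expand S → if C K
  2  $ K C if  if bool end $  match if
  3  $ K C     bool end $     expand C → ε
  4  $ K       bool end $     expand K → bool K
  5  $ K bool  bool end $     match bool
  6  $ K       end $          expand K → end
  7  $ end     end $          match end
Accept reached after 7 steps.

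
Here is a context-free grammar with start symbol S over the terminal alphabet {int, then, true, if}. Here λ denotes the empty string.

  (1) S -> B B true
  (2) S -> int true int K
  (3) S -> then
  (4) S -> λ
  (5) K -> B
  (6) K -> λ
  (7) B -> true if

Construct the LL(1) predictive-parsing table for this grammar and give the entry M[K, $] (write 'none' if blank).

FIRST(B) = {true}
FIRST(S) = {λ, int, then, true}  (via B B true)
FIRST(K) = {λ, true}  (via B)
FOLLOW(S) includes $ since S is the start symbol.
FOLLOW(S): S appears on no right-hand side. Thus FOLLOW(S) = {$}.
FOLLOW(K): in S->int true int K, the suffix after K is empty, so FOLLOW(K) ⊇ FOLLOW(S) = {$}. Thus FOLLOW(K) = {$}.
For K -> B: FIRST(B) = {true}, so it goes in M[K, t] for t ∈ {true}.
For K -> λ: FIRST(λ) = {λ}, so it goes in M[K, t] for t ∈ {}; since λ ∈ FIRST, also for every t ∈ FOLLOW(K) = {$}.

K -> λ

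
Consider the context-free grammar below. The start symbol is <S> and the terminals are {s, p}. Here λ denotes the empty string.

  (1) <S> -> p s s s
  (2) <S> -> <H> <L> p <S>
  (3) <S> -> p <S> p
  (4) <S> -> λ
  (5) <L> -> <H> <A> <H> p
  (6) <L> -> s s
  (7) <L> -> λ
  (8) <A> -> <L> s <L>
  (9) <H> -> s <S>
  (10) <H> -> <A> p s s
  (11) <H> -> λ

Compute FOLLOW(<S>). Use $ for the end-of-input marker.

FIRST(<S>): from <S>->p s s s we get {p}; from <S>-><H> <L> p <S> we get {p, s}; from <S>->p <S> p we get {p}; from <S>->λ we get {λ}. So FIRST(<S>) = {λ, p, s}.
FIRST(<L>): from <L>-><H> <A> <H> p we get {s}; from <L>->s s we get {s}; from <L>->λ we get {λ}. So FIRST(<L>) = {λ, s}.
FIRST(<A>): from <A>-><L> s <L> we get {s}. So FIRST(<A>) = {s}.
FIRST(<H>): from <H>->s <S> we get {s}; from <H>-><A> p s s we get {s}; from <H>->λ we get {λ}. So FIRST(<H>) = {λ, s}.
FOLLOW(<S>) includes $ since <S> is the start symbol.
FOLLOW(<A>): in <L>-><H> <A> <H> p, <A> is followed by <H> p with FIRST {p, s}; in <H>-><A> p s s, <A> is followed by p s s with FIRST {p}. Thus FOLLOW(<A>) = {p, s}.
FOLLOW(<L>): in <S>-><H> <L> p <S>, <L> is followed by p <S> with FIRST {p}; in <A>-><L> s <L> (occurrence 1), <L> is followed by s <L> with FIRST {s}; in <A>-><L> s <L> (occurrence 2), the suffix after <L> is empty, so FOLLOW(<L>) ⊇ FOLLOW(<A>) = {p, s}. Thus FOLLOW(<L>) = {p, s}.
FOLLOW(<H>): in <S>-><H> <L> p <S>, <H> is followed by <L> p <S> with FIRST {p, s}; in <L>-><H> <A> <H> p (occurrence 1), <H> is followed by <A> <H> p with FIRST {s}; in <L>-><H> <A> <H> p (occurrence 2), <H> is followed by p with FIRST {p}. Thus FOLLOW(<H>) = {p, s}.
FOLLOW(<S>): in <S>-><H> <L> p <S>, the suffix after <S> is empty (adds nothing new); in <S>->p <S> p, <S> is followed by p with FIRST {p}; in <H>->s <S>, the suffix after <S> is empty, so FOLLOW(<S>) ⊇ FOLLOW(<H>) = {p, s}. Thus FOLLOW(<S>) = {$, p, s}.

{$, p, s}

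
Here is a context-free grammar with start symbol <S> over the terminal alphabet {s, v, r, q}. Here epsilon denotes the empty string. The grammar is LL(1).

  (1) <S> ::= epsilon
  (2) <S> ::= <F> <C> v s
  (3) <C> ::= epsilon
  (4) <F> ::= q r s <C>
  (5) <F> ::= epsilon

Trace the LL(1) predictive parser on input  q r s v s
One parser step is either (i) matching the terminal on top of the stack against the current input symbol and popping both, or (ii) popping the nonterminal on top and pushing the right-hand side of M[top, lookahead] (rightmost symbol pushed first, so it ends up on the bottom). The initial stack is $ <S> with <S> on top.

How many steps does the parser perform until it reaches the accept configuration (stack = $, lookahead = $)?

9

step 1: stack=$ <S>  input=q r s v s $  — expand <S> ::= <F> <C> v s
step 2: stack=$ s v <C> <F>  input=q r s v s $  — expand <F> ::= q r s <C>
step 3: stack=$ s v <C> <C> s r q  input=q r s v s $  — match q
step 4: stack=$ s v <C> <C> s r  input=r s v s $  — match r
step 5: stack=$ s v <C> <C> s  input=s v s $  — match s
step 6: stack=$ s v <C> <C>  input=v s $  — expand <C> ::= epsilon
step 7: stack=$ s v <C>  input=v s $  — expand <C> ::= epsilon
step 8: stack=$ s v  input=v s $  — match v
step 9: stack=$ s  input=s $  — match s
Accept reached after 9 steps.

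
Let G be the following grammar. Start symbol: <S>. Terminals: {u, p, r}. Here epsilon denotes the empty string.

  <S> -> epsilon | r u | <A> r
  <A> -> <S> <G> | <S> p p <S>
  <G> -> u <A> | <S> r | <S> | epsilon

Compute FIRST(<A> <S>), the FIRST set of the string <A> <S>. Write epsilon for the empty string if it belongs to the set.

FIRST(<S>): from <S>->epsilon we get {epsilon}; from <S>->r u we get {r}; from <S>-><A> r we get {p, r, u}. So FIRST(<S>) = {epsilon, p, r, u}.
FIRST(<G>): from <G>->u <A> we get {u}; from <G>-><S> r we get {p, r, u}; from <G>-><S> we get {epsilon, p, r, u}; from <G>->epsilon we get {epsilon}. So FIRST(<G>) = {epsilon, p, r, u}.
FIRST(<A>): from <A>-><S> <G> we get {epsilon, p, r, u}; from <A>-><S> p p <S> we get {p, r, u}. So FIRST(<A>) = {epsilon, p, r, u}.
FIRST(<A> <S>): take FIRST of each symbol in turn, carrying on past any symbol whose FIRST contains epsilon; result {epsilon, p, r, u}.

{epsilon, p, r, u}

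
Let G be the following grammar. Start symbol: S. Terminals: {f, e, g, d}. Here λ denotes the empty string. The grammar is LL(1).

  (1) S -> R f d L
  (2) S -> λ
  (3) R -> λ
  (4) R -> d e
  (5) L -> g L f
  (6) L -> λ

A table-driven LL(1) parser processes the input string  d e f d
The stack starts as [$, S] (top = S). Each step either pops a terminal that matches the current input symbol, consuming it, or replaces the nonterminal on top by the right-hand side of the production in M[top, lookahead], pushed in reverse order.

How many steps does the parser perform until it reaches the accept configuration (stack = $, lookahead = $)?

7

step 1: stack=$ S  input=d e f d $  — expand S -> R f d L
step 2: stack=$ L d f R  input=d e f d $  — expand R -> d e
step 3: stack=$ L d f e d  input=d e f d $  — match d
step 4: stack=$ L d f e  input=e f d $  — match e
step 5: stack=$ L d f  input=f d $  — match f
step 6: stack=$ L d  input=d $  — match d
step 7: stack=$ L  input=$  — expand L -> λ
Accept reached after 7 steps.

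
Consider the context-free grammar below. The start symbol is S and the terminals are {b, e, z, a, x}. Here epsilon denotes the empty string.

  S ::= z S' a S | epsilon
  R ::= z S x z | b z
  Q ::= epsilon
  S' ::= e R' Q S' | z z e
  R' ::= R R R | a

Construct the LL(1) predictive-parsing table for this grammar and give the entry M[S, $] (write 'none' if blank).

S ::= epsilon

FIRST(S) = {epsilon, z}
FIRST(R) = {b, z}
FIRST(Q) = {epsilon}
FIRST(S') = {e, z}
FIRST(R') = {a, b, z}  (via R R R)
FOLLOW(S) includes $ since S is the start symbol.
FOLLOW(S): in S::=z S' a S, the suffix after S is empty (adds nothing new); in R::=z S x z, S is followed by x z with FIRST {x}. Thus FOLLOW(S) = {$, x}.
For S ::= z S' a S: FIRST(z S' a S) = {z}, so it goes in M[S, t] for t ∈ {z}.
For S ::= epsilon: FIRST(epsilon) = {epsilon}, so it goes in M[S, t] for t ∈ {}; since epsilon ∈ FIRST, also for every t ∈ FOLLOW(S) = {$, x}.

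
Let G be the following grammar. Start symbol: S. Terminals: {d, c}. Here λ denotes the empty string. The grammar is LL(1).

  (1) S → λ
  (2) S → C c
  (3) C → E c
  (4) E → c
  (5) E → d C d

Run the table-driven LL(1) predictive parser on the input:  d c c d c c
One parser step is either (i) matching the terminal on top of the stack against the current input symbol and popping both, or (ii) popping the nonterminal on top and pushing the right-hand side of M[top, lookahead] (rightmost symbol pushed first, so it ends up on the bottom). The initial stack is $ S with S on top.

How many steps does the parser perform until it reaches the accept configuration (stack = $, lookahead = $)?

step 1: stack=$ S  input=d c c d c c $  — expand S → C c
step 2: stack=$ c C  input=d c c d c c $  — expand C → E c
step 3: stack=$ c c E  input=d c c d c c $  — expand E → d C d
step 4: stack=$ c c d C d  input=d c c d c c $  — match d
step 5: stack=$ c c d C  input=c c d c c $  — expand C → E c
step 6: stack=$ c c d c E  input=c c d c c $  — expand E → c
step 7: stack=$ c c d c c  input=c c d c c $  — match c
step 8: stack=$ c c d c  input=c d c c $  — match c
step 9: stack=$ c c d  input=d c c $  — match d
step 10: stack=$ c c  input=c c $  — match c
step 11: stack=$ c  input=c $  — match c
Accept reached after 11 steps.

11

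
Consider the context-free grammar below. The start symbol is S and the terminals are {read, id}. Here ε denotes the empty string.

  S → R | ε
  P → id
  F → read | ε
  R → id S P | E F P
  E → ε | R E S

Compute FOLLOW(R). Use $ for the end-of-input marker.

FIRST(P): from P→id we get {id}. So FIRST(P) = {id}.
FIRST(F): from F→read we get {read}; from F→ε we get {ε}. So FIRST(F) = {ε, read}.
FIRST(S): from S→R we get {id, read}; from S→ε we get {ε}. So FIRST(S) = {ε, id, read}.
FIRST(R): from R→id S P we get {id}; from R→E F P we get {id, read}. So FIRST(R) = {id, read}.
FIRST(E): from E→ε we get {ε}; from E→R E S we get {id, read}. So FIRST(E) = {ε, id, read}.
FOLLOW(S) includes $ since S is the start symbol.
FOLLOW(F): in R→E F P, F is followed by P with FIRST {id}. Thus FOLLOW(F) = {id}.
FOLLOW(E): in R→E F P, E is followed by F P with FIRST {id, read}; in E→R E S, E is followed by S with FIRST {ε, id, read}; in E→R E S, the suffix after E is nullable (adds nothing new). Thus FOLLOW(E) = {id, read}.
FOLLOW(S): in R→id S P, S is followed by P with FIRST {id}; in E→R E S, the suffix after S is empty, so FOLLOW(S) ⊇ FOLLOW(E) = {id, read}. Thus FOLLOW(S) = {$, id, read}.
FOLLOW(R): in S→R, the suffix after R is empty, so FOLLOW(R) ⊇ FOLLOW(S) = {$, id, read}; in E→R E S, R is followed by E S with FIRST {ε, id, read}; in E→R E S, the suffix after R is nullable, so FOLLOW(R) ⊇ FOLLOW(E) = {id, read}. Thus FOLLOW(R) = {$, id, read}.
FOLLOW(P): in R→id S P, the suffix after P is empty, so FOLLOW(P) ⊇ FOLLOW(R) = {$, id, read}; in R→E F P, the suffix after P is empty, so FOLLOW(P) ⊇ FOLLOW(R) = {$, id, read}. Thus FOLLOW(P) = {$, id, read}.

{$, id, read}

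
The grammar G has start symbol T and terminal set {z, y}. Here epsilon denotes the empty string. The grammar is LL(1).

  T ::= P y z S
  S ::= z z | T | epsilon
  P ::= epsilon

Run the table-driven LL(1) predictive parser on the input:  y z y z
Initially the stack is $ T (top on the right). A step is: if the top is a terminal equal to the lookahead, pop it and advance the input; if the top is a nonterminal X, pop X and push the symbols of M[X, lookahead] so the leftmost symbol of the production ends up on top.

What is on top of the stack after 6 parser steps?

step 1: stack=$ T  input=y z y z $  — expand T ::= P y z S
step 2: stack=$ S z y P  input=y z y z $  — expand P ::= epsilon
step 3: stack=$ S z y  input=y z y z $  — match y
step 4: stack=$ S z  input=z y z $  — match z
step 5: stack=$ S  input=y z $  — expand S ::= T
step 6: stack=$ T  input=y z $  — expand T ::= P y z S
Stack after step 6: $ S z y P (top = P).

P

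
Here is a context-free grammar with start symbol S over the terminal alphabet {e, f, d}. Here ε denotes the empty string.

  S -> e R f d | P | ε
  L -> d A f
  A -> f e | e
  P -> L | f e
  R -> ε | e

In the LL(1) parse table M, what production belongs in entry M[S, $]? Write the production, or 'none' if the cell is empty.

FIRST(L): from L->d A f we get {d}. So FIRST(L) = {d}.
FIRST(A): from A->f e we get {f}; from A->e we get {e}. So FIRST(A) = {e, f}.
FIRST(R): from R->ε we get {ε}; from R->e we get {e}. So FIRST(R) = {ε, e}.
FIRST(P): from P->L we get {d}; from P->f e we get {f}. So FIRST(P) = {d, f}.
FIRST(S): from S->e R f d we get {e}; from S->P we get {d, f}; from S->ε we get {ε}. So FIRST(S) = {ε, d, e, f}.
FOLLOW(S) includes $ since S is the start symbol.
FOLLOW(S): S appears on no right-hand side. Thus FOLLOW(S) = {$}.
For S -> e R f d: FIRST(e R f d) = {e}, so it goes in M[S, t] for t ∈ {e}.
For S -> P: FIRST(P) = {d, f}, so it goes in M[S, t] for t ∈ {d, f}.
For S -> ε: FIRST(ε) = {ε}, so it goes in M[S, t] for t ∈ {}; since ε ∈ FIRST, also for every t ∈ FOLLOW(S) = {$}.

S -> ε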